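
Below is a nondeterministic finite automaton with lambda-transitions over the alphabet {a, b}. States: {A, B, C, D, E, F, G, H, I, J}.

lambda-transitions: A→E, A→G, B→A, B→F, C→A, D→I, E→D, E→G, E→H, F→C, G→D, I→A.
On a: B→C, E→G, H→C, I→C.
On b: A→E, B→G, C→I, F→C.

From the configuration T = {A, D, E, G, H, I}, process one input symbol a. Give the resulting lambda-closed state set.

{A, C, D, E, G, H, I}

E on a → {G}.
H on a → {C}.
I on a → {C}.
No a-transition from A, D, G.
Union after reading a: {C, G}.
Now take the lambda-closure:
From C via lambda: add A.
From G via lambda: add D.
From A via lambda: add E.
From D via lambda: add I.
From E via lambda: add H.
No new states can be added; the closed set is {A, C, D, E, G, H, I}.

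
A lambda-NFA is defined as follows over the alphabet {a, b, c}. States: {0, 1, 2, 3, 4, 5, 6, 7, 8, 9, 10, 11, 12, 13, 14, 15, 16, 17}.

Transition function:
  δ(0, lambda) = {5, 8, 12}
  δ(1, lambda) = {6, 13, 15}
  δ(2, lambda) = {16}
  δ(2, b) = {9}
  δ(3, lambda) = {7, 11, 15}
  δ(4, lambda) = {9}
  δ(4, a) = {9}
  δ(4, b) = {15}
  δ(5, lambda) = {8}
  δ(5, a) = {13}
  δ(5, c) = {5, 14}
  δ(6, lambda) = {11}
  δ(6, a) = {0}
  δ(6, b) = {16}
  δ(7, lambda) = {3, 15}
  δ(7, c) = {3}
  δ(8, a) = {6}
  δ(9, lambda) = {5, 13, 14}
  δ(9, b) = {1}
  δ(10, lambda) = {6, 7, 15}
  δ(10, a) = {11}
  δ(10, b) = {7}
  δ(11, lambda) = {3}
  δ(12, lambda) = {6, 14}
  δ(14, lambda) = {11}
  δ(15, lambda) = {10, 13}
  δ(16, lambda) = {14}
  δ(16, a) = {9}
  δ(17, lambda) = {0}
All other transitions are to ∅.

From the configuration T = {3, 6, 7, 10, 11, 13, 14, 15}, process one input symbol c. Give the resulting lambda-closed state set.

7 on c → {3}.
No c-transition from 3, 6, 10, 11, 13, 14, 15.
Union after reading c: {3}.
Now take the lambda-closure:
From 3 via lambda: add 7, 11, 15.
From 15 via lambda: add 10, 13.
From 10 via lambda: add 6.
No new states can be added; the closed set is {3, 6, 7, 10, 11, 13, 15}.

{3, 6, 7, 10, 11, 13, 15}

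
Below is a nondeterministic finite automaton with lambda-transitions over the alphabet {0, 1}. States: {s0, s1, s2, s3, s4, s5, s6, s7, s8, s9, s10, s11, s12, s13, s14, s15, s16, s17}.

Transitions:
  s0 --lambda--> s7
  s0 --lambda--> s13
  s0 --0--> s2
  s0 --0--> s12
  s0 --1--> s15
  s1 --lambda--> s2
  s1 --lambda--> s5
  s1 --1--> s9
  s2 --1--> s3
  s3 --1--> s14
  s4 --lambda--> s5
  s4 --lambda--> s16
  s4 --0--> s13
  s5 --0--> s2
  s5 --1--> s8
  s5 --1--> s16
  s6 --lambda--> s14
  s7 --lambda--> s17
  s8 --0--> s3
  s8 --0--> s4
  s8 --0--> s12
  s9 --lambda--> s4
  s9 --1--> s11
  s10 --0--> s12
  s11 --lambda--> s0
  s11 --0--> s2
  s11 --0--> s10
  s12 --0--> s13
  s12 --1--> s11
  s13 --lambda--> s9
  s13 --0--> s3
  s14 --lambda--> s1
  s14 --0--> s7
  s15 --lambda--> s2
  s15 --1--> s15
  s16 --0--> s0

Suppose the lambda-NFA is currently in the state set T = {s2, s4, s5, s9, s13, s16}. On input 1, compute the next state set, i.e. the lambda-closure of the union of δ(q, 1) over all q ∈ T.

{s0, s3, s4, s5, s7, s8, s9, s11, s13, s16, s17}

s2 on 1 → {s3}.
s5 on 1 → {s8, s16}.
s9 on 1 → {s11}.
No 1-transition from s4, s13, s16.
Union after reading 1: {s3, s8, s11, s16}.
Now take the lambda-closure:
From s11 via lambda: add s0.
From s0 via lambda: add s7, s13.
From s7 via lambda: add s17.
From s13 via lambda: add s9.
From s9 via lambda: add s4.
From s4 via lambda: add s5.
No new states can be added; the closed set is {s0, s3, s4, s5, s7, s8, s9, s11, s13, s16, s17}.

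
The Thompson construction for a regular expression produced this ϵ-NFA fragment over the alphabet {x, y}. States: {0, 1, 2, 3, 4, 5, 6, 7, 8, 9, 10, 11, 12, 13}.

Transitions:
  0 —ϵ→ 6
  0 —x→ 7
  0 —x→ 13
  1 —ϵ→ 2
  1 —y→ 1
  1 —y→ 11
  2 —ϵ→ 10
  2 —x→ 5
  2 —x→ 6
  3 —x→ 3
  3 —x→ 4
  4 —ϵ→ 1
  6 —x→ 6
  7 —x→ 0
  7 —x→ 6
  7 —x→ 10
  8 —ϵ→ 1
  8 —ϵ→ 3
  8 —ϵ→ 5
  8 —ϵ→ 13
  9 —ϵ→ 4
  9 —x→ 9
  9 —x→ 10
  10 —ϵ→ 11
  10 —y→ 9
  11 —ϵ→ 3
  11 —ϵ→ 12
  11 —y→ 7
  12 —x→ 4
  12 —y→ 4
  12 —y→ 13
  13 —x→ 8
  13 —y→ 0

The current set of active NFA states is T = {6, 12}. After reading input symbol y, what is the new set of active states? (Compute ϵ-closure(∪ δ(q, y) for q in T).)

12 on y → {4, 13}.
No y-transition from 6.
Union after reading y: {4, 13}.
Now take the ϵ-closure:
From 4 via ϵ: add 1.
From 1 via ϵ: add 2.
From 2 via ϵ: add 10.
From 10 via ϵ: add 11.
From 11 via ϵ: add 3, 12.
No new states can be added; the closed set is {1, 2, 3, 4, 10, 11, 12, 13}.

{1, 2, 3, 4, 10, 11, 12, 13}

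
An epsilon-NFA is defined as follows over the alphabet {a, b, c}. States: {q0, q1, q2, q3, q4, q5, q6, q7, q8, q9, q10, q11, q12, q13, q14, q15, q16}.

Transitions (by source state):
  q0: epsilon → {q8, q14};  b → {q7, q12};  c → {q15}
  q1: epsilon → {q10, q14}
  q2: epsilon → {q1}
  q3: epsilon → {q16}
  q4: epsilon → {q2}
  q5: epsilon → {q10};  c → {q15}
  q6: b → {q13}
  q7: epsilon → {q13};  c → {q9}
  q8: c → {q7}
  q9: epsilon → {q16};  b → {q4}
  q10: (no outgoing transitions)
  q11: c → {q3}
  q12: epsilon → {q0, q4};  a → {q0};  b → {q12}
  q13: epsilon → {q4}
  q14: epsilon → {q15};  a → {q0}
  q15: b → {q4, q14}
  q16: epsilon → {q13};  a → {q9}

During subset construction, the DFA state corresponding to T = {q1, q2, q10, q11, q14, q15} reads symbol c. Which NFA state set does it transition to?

{q1, q2, q3, q4, q10, q13, q14, q15, q16}

q11 on c → {q3}.
No c-transition from q1, q2, q10, q14, q15.
Union after reading c: {q3}.
Now take the epsilon-closure:
From q3 via epsilon: add q16.
From q16 via epsilon: add q13.
From q13 via epsilon: add q4.
From q4 via epsilon: add q2.
From q2 via epsilon: add q1.
From q1 via epsilon: add q10, q14.
From q14 via epsilon: add q15.
No new states can be added; the closed set is {q1, q2, q3, q4, q10, q13, q14, q15, q16}.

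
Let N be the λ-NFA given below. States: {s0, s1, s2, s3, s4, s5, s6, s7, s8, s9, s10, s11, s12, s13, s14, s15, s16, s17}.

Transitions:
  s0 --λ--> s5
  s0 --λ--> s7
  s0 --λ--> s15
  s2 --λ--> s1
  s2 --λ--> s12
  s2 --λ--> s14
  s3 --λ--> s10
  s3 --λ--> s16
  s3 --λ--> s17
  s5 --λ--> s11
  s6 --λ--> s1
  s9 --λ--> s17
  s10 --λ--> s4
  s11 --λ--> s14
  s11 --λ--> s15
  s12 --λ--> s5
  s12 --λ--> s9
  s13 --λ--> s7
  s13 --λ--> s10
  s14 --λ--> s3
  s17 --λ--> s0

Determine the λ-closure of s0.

{s0, s3, s4, s5, s7, s10, s11, s14, s15, s16, s17}

Start with {s0}.
From s0 via λ: add s5, s7, s15.
From s5 via λ: add s11.
From s11 via λ: add s14.
From s14 via λ: add s3.
From s3 via λ: add s10, s16, s17.
From s10 via λ: add s4.
No new states can be added; the closed set is {s0, s3, s4, s5, s7, s10, s11, s14, s15, s16, s17}.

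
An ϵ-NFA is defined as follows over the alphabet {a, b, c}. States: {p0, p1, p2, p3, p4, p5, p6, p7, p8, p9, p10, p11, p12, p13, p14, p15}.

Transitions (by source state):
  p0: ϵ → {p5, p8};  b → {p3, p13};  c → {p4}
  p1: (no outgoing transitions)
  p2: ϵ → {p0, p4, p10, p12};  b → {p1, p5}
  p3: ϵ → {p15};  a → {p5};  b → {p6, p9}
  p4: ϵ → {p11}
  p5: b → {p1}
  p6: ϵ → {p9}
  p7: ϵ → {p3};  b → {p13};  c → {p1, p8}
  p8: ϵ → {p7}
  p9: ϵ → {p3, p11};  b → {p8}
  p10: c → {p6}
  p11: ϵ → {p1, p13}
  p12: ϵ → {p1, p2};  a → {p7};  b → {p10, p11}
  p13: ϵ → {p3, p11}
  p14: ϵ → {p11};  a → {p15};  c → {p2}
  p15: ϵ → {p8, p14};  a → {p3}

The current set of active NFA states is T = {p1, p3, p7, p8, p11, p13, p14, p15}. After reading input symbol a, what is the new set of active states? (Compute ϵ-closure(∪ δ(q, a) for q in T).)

p3 on a → {p5}.
p14 on a → {p15}.
p15 on a → {p3}.
No a-transition from p1, p7, p8, p11, p13.
Union after reading a: {p3, p5, p15}.
Now take the ϵ-closure:
From p15 via ϵ: add p8, p14.
From p8 via ϵ: add p7.
From p14 via ϵ: add p11.
From p11 via ϵ: add p1, p13.
No new states can be added; the closed set is {p1, p3, p5, p7, p8, p11, p13, p14, p15}.

{p1, p3, p5, p7, p8, p11, p13, p14, p15}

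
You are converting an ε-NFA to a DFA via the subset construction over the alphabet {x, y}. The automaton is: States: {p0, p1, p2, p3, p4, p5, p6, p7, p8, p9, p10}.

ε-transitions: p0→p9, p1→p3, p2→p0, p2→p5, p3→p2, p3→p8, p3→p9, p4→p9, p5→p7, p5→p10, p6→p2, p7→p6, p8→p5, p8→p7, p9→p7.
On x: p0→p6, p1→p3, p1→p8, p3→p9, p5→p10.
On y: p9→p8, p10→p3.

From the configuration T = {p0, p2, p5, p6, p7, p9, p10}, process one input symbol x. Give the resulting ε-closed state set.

{p0, p2, p5, p6, p7, p9, p10}

p0 on x → {p6}.
p5 on x → {p10}.
No x-transition from p2, p6, p7, p9, p10.
Union after reading x: {p6, p10}.
Now take the ε-closure:
From p6 via ε: add p2.
From p2 via ε: add p0, p5.
From p0 via ε: add p9.
From p5 via ε: add p7.
No new states can be added; the closed set is {p0, p2, p5, p6, p7, p9, p10}.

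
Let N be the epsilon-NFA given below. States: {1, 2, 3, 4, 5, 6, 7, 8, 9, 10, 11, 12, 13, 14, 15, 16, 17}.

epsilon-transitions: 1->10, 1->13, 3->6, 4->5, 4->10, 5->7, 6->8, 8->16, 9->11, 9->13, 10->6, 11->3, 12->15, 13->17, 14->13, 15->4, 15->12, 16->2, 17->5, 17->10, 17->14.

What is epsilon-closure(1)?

Start with {1}.
From 1 via epsilon: add 10, 13.
From 10 via epsilon: add 6.
From 13 via epsilon: add 17.
From 6 via epsilon: add 8.
From 17 via epsilon: add 5, 14.
From 5 via epsilon: add 7.
From 8 via epsilon: add 16.
From 16 via epsilon: add 2.
No new states can be added; the closed set is {1, 2, 5, 6, 7, 8, 10, 13, 14, 16, 17}.

{1, 2, 5, 6, 7, 8, 10, 13, 14, 16, 17}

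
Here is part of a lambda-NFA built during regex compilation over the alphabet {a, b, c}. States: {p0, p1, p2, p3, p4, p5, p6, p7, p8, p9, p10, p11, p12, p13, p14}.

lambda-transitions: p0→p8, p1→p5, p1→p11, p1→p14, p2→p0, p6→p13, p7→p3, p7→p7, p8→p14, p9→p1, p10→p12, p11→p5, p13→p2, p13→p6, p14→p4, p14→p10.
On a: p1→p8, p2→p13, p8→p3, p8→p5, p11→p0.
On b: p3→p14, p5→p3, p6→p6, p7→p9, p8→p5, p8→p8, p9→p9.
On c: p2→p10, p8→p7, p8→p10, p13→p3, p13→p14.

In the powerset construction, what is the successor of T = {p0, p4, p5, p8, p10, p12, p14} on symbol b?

{p3, p4, p5, p8, p10, p12, p14}

p5 on b → {p3}.
p8 on b → {p5, p8}.
No b-transition from p0, p4, p10, p12, p14.
Union after reading b: {p3, p5, p8}.
Now take the lambda-closure:
From p8 via lambda: add p14.
From p14 via lambda: add p4, p10.
From p10 via lambda: add p12.
No new states can be added; the closed set is {p3, p4, p5, p8, p10, p12, p14}.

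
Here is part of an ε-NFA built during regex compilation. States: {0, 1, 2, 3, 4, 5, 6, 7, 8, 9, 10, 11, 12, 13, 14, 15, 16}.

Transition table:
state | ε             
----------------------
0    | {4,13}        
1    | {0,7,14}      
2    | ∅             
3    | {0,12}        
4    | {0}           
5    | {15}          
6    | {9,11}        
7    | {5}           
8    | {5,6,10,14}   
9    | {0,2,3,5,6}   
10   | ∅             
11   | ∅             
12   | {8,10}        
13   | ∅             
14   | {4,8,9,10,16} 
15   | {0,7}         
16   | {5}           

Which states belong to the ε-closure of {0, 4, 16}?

Start with {0, 4, 16}.
From 0 via ε: add 13.
From 16 via ε: add 5.
From 5 via ε: add 15.
From 15 via ε: add 7.
No new states can be added; the closed set is {0, 4, 5, 7, 13, 15, 16}.

{0, 4, 5, 7, 13, 15, 16}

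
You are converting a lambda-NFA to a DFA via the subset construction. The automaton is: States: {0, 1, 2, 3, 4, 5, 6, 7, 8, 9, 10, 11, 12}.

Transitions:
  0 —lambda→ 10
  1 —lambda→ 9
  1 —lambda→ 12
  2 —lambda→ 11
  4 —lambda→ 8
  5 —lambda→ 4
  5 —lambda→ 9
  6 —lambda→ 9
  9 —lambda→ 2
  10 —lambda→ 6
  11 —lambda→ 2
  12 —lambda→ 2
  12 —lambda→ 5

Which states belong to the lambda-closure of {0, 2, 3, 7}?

{0, 2, 3, 6, 7, 9, 10, 11}

Start with {0, 2, 3, 7}.
From 0 via lambda: add 10.
From 2 via lambda: add 11.
From 10 via lambda: add 6.
From 6 via lambda: add 9.
No new states can be added; the closed set is {0, 2, 3, 6, 7, 9, 10, 11}.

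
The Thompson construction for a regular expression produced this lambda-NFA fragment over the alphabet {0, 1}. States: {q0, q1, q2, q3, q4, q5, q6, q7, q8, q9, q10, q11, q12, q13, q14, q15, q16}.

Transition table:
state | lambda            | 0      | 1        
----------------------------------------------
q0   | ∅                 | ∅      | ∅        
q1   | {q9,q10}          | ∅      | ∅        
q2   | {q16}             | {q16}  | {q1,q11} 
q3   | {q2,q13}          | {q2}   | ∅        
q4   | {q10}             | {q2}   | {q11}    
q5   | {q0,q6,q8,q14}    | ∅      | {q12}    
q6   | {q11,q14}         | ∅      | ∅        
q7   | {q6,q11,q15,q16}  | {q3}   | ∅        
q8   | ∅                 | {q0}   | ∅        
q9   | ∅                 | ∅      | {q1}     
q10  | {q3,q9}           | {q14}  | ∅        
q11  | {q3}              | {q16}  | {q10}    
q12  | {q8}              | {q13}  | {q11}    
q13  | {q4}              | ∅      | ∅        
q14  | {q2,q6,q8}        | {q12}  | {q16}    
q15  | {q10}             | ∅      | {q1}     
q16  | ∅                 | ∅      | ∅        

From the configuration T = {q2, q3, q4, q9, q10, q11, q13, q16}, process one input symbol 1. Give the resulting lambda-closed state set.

q2 on 1 → {q1, q11}.
q4 on 1 → {q11}.
q9 on 1 → {q1}.
q11 on 1 → {q10}.
No 1-transition from q3, q10, q13, q16.
Union after reading 1: {q1, q10, q11}.
Now take the lambda-closure:
From q1 via lambda: add q9.
From q10 via lambda: add q3.
From q3 via lambda: add q2, q13.
From q2 via lambda: add q16.
From q13 via lambda: add q4.
No new states can be added; the closed set is {q1, q2, q3, q4, q9, q10, q11, q13, q16}.

{q1, q2, q3, q4, q9, q10, q11, q13, q16}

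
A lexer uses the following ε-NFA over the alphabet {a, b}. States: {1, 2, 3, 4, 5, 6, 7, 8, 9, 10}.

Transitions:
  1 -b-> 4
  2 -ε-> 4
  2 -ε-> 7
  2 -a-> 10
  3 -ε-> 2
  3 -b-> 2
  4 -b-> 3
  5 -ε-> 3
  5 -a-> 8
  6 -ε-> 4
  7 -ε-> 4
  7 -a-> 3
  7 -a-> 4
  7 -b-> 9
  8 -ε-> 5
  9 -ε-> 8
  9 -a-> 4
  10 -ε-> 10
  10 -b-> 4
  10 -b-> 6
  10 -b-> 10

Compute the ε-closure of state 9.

{2, 3, 4, 5, 7, 8, 9}

Start with {9}.
From 9 via ε: add 8.
From 8 via ε: add 5.
From 5 via ε: add 3.
From 3 via ε: add 2.
From 2 via ε: add 4, 7.
No new states can be added; the closed set is {2, 3, 4, 5, 7, 8, 9}.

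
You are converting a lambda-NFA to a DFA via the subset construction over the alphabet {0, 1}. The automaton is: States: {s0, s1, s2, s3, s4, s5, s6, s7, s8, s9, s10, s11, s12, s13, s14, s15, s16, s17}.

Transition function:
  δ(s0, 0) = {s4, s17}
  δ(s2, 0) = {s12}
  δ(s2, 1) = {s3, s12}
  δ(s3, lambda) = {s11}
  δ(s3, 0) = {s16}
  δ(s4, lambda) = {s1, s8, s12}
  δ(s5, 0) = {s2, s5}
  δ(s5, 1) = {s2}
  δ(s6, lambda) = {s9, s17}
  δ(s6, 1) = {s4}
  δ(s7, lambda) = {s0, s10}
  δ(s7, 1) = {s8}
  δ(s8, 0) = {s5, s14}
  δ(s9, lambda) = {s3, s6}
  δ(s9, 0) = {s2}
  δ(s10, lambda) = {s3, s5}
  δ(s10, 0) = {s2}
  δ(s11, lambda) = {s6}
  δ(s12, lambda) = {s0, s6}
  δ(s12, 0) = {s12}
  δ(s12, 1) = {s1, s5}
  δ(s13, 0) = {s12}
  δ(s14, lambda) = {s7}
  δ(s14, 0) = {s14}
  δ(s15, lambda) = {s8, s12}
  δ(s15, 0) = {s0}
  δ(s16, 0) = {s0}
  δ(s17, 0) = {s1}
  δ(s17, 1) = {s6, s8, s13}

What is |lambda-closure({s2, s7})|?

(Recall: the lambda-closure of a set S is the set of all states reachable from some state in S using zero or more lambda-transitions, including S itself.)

Start with {s2, s7}.
From s7 via lambda: add s0, s10.
From s10 via lambda: add s3, s5.
From s3 via lambda: add s11.
From s11 via lambda: add s6.
From s6 via lambda: add s9, s17.
lambda-closure = {s0, s2, s3, s5, s6, s7, s9, s10, s11, s17}, which has 10 states.

10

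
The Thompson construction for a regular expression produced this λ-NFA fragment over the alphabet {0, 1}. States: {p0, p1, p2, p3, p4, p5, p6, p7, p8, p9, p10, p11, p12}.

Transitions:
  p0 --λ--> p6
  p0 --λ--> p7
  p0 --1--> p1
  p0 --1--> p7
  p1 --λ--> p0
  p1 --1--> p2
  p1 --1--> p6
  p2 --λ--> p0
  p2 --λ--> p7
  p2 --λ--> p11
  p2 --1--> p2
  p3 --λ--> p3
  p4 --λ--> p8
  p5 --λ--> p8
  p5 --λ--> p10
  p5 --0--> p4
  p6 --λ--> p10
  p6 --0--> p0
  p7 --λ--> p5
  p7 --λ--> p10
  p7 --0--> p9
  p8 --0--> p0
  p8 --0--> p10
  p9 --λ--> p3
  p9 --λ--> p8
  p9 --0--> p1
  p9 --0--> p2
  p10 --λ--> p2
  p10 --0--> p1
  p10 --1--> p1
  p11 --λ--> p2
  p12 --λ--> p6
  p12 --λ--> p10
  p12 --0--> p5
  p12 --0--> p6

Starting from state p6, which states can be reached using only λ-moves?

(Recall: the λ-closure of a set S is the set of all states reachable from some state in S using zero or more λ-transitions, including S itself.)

Start with {p6}.
From p6 via λ: add p10.
From p10 via λ: add p2.
From p2 via λ: add p0, p7, p11.
From p7 via λ: add p5.
From p5 via λ: add p8.
No new states can be added; the closed set is {p0, p2, p5, p6, p7, p8, p10, p11}.

{p0, p2, p5, p6, p7, p8, p10, p11}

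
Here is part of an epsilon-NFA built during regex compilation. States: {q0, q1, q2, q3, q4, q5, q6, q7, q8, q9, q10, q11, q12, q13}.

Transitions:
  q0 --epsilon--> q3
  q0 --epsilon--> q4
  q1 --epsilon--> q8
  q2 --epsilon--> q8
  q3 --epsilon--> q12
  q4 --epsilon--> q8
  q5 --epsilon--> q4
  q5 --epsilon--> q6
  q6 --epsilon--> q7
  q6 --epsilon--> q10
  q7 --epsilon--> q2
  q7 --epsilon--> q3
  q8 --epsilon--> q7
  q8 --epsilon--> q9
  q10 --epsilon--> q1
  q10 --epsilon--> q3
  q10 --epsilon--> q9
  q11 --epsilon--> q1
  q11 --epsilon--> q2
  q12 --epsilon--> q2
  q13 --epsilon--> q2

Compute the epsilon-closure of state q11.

{q1, q2, q3, q7, q8, q9, q11, q12}

Start with {q11}.
From q11 via epsilon: add q1, q2.
From q1 via epsilon: add q8.
From q8 via epsilon: add q7, q9.
From q7 via epsilon: add q3.
From q3 via epsilon: add q12.
No new states can be added; the closed set is {q1, q2, q3, q7, q8, q9, q11, q12}.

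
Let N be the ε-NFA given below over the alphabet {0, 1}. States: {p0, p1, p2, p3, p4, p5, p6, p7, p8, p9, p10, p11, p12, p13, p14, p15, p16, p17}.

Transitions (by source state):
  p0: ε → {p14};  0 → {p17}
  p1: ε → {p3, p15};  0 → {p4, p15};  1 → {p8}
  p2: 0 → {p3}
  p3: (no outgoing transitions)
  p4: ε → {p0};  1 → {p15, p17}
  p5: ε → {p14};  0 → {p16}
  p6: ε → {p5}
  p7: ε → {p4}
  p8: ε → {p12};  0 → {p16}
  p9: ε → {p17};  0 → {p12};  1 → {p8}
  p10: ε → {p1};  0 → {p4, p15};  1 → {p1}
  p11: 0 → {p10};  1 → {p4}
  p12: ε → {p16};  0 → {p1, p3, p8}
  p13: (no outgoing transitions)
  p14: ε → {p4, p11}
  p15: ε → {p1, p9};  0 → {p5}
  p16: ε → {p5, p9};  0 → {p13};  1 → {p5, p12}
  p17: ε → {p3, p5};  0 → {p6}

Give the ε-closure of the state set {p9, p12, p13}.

{p0, p3, p4, p5, p9, p11, p12, p13, p14, p16, p17}

Start with {p9, p12, p13}.
From p9 via ε: add p17.
From p12 via ε: add p16.
From p16 via ε: add p5.
From p17 via ε: add p3.
From p5 via ε: add p14.
From p14 via ε: add p4, p11.
From p4 via ε: add p0.
No new states can be added; the closed set is {p0, p3, p4, p5, p9, p11, p12, p13, p14, p16, p17}.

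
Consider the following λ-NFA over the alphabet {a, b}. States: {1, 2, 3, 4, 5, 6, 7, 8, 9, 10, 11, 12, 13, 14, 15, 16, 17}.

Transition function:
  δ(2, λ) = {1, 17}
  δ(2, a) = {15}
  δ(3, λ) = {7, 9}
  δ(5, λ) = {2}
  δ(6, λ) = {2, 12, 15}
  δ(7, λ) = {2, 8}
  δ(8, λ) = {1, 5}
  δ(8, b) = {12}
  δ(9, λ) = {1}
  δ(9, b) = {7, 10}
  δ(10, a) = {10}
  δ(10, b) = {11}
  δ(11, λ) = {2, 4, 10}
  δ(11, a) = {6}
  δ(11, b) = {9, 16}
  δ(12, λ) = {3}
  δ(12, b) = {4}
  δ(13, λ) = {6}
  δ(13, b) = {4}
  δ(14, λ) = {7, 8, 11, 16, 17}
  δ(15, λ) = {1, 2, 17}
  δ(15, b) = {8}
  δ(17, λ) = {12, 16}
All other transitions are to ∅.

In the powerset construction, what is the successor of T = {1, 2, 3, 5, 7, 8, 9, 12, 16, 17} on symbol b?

8 on b → {12}.
9 on b → {7, 10}.
12 on b → {4}.
No b-transition from 1, 2, 3, 5, 7, 16, 17.
Union after reading b: {4, 7, 10, 12}.
Now take the λ-closure:
From 7 via λ: add 2, 8.
From 12 via λ: add 3.
From 2 via λ: add 1, 17.
From 3 via λ: add 9.
From 8 via λ: add 5.
From 17 via λ: add 16.
No new states can be added; the closed set is {1, 2, 3, 4, 5, 7, 8, 9, 10, 12, 16, 17}.

{1, 2, 3, 4, 5, 7, 8, 9, 10, 12, 16, 17}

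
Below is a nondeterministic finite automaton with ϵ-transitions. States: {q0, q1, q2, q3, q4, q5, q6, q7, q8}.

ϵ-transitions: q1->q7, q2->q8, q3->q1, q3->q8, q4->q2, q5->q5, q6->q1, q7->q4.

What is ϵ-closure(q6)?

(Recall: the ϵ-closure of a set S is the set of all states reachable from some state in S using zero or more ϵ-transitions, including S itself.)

Start with {q6}.
From q6 via ϵ: add q1.
From q1 via ϵ: add q7.
From q7 via ϵ: add q4.
From q4 via ϵ: add q2.
From q2 via ϵ: add q8.
No new states can be added; the closed set is {q1, q2, q4, q6, q7, q8}.

{q1, q2, q4, q6, q7, q8}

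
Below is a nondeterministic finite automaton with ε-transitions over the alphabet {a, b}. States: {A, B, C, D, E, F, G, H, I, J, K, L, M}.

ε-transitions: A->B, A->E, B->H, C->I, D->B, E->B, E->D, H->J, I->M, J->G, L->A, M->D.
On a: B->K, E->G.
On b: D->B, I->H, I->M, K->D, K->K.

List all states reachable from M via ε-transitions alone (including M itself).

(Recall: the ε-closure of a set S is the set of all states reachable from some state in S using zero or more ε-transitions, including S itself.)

Start with {M}.
From M via ε: add D.
From D via ε: add B.
From B via ε: add H.
From H via ε: add J.
From J via ε: add G.
No new states can be added; the closed set is {B, D, G, H, J, M}.

{B, D, G, H, J, M}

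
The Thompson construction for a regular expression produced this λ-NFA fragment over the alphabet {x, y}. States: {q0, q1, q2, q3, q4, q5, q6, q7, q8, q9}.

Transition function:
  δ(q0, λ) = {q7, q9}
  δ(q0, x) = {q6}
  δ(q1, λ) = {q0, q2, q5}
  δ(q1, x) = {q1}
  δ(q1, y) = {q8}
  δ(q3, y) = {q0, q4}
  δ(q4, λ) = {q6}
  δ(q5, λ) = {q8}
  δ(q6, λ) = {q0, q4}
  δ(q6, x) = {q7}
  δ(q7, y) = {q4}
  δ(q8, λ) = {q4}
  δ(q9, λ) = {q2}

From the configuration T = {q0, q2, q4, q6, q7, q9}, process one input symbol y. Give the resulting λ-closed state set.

q7 on y → {q4}.
No y-transition from q0, q2, q4, q6, q9.
Union after reading y: {q4}.
Now take the λ-closure:
From q4 via λ: add q6.
From q6 via λ: add q0.
From q0 via λ: add q7, q9.
From q9 via λ: add q2.
No new states can be added; the closed set is {q0, q2, q4, q6, q7, q9}.

{q0, q2, q4, q6, q7, q9}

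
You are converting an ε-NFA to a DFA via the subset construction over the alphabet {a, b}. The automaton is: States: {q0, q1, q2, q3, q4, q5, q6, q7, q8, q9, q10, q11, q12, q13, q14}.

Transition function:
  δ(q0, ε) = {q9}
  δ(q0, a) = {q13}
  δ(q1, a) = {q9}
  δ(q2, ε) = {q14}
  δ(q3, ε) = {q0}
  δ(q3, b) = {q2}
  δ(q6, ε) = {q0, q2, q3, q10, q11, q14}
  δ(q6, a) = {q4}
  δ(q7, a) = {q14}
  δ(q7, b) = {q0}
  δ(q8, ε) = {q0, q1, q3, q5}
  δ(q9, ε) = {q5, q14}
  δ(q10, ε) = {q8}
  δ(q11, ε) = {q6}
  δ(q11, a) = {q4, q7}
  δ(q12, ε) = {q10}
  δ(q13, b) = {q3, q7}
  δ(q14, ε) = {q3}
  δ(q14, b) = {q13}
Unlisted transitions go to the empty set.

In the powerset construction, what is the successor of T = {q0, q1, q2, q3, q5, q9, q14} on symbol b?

q3 on b → {q2}.
q14 on b → {q13}.
No b-transition from q0, q1, q2, q5, q9.
Union after reading b: {q2, q13}.
Now take the ε-closure:
From q2 via ε: add q14.
From q14 via ε: add q3.
From q3 via ε: add q0.
From q0 via ε: add q9.
From q9 via ε: add q5.
No new states can be added; the closed set is {q0, q2, q3, q5, q9, q13, q14}.

{q0, q2, q3, q5, q9, q13, q14}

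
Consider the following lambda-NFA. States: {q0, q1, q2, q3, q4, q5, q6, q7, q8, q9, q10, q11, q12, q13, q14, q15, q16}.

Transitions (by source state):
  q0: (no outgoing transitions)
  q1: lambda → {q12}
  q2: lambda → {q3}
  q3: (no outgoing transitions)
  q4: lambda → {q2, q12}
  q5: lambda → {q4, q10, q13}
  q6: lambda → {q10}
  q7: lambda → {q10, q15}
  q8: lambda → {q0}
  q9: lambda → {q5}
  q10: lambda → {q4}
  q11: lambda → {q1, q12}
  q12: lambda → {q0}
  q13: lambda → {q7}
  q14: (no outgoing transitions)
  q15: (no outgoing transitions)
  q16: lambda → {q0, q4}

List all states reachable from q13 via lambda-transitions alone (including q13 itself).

{q0, q2, q3, q4, q7, q10, q12, q13, q15}

Start with {q13}.
From q13 via lambda: add q7.
From q7 via lambda: add q10, q15.
From q10 via lambda: add q4.
From q4 via lambda: add q2, q12.
From q2 via lambda: add q3.
From q12 via lambda: add q0.
No new states can be added; the closed set is {q0, q2, q3, q4, q7, q10, q12, q13, q15}.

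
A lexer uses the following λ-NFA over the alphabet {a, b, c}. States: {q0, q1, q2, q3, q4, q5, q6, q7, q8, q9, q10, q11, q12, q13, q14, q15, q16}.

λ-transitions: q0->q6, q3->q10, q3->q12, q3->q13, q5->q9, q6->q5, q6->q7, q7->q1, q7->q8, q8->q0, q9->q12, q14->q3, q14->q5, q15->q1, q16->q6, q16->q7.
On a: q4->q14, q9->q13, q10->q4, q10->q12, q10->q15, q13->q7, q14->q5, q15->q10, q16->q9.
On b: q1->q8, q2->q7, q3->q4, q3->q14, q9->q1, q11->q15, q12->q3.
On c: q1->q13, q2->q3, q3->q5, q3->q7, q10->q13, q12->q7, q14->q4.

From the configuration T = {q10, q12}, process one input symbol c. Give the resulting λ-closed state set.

{q0, q1, q5, q6, q7, q8, q9, q12, q13}

q10 on c → {q13}.
q12 on c → {q7}.
Union after reading c: {q7, q13}.
Now take the λ-closure:
From q7 via λ: add q1, q8.
From q8 via λ: add q0.
From q0 via λ: add q6.
From q6 via λ: add q5.
From q5 via λ: add q9.
From q9 via λ: add q12.
No new states can be added; the closed set is {q0, q1, q5, q6, q7, q8, q9, q12, q13}.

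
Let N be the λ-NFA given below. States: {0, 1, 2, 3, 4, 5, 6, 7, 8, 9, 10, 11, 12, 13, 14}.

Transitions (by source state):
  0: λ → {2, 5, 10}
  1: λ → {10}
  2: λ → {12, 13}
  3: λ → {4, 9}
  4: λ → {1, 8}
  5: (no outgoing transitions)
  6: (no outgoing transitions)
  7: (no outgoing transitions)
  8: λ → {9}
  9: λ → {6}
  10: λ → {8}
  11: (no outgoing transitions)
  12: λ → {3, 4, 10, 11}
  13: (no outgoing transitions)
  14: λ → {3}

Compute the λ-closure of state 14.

{1, 3, 4, 6, 8, 9, 10, 14}

Start with {14}.
From 14 via λ: add 3.
From 3 via λ: add 4, 9.
From 4 via λ: add 1, 8.
From 9 via λ: add 6.
From 1 via λ: add 10.
No new states can be added; the closed set is {1, 3, 4, 6, 8, 9, 10, 14}.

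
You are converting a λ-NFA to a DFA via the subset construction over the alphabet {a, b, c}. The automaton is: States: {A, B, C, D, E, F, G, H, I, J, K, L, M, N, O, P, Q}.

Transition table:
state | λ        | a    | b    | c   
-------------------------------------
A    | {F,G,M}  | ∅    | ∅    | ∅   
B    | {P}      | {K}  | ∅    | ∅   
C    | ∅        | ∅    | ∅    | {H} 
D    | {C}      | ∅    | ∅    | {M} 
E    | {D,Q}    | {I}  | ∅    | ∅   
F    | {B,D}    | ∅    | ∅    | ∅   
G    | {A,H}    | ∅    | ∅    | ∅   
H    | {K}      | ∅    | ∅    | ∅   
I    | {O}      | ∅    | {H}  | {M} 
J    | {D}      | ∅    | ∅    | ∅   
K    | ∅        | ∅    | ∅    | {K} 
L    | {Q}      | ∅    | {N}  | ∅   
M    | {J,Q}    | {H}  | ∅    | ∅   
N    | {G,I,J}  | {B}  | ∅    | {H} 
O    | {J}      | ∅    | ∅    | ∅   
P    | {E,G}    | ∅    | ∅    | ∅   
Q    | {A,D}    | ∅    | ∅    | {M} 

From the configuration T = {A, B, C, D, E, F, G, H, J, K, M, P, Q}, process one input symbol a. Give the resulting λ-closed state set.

B on a → {K}.
E on a → {I}.
M on a → {H}.
No a-transition from A, C, D, F, G, H, J, K, P, Q.
Union after reading a: {H, I, K}.
Now take the λ-closure:
From I via λ: add O.
From O via λ: add J.
From J via λ: add D.
From D via λ: add C.
No new states can be added; the closed set is {C, D, H, I, J, K, O}.

{C, D, H, I, J, K, O}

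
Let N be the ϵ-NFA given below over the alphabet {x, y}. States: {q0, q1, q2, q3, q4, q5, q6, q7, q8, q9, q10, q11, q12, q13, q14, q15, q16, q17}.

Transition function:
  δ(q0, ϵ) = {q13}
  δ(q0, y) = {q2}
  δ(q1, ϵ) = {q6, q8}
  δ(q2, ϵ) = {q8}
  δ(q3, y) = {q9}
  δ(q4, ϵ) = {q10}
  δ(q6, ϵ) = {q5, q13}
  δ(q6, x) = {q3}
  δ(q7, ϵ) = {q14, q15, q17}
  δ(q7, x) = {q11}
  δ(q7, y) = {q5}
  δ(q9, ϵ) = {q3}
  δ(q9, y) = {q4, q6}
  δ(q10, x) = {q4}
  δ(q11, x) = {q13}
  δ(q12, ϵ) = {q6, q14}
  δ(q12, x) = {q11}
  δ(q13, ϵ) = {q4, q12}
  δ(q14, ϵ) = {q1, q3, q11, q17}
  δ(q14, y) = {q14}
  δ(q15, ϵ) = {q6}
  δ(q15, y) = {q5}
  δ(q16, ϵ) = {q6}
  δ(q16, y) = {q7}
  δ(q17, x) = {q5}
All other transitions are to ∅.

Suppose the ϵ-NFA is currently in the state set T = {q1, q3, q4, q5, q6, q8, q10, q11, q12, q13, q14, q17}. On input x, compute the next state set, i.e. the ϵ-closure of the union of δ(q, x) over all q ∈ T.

q6 on x → {q3}.
q10 on x → {q4}.
q11 on x → {q13}.
q12 on x → {q11}.
q17 on x → {q5}.
No x-transition from q1, q3, q4, q5, q8, q13, q14.
Union after reading x: {q3, q4, q5, q11, q13}.
Now take the ϵ-closure:
From q4 via ϵ: add q10.
From q13 via ϵ: add q12.
From q12 via ϵ: add q6, q14.
From q14 via ϵ: add q1, q17.
From q1 via ϵ: add q8.
No new states can be added; the closed set is {q1, q3, q4, q5, q6, q8, q10, q11, q12, q13, q14, q17}.

{q1, q3, q4, q5, q6, q8, q10, q11, q12, q13, q14, q17}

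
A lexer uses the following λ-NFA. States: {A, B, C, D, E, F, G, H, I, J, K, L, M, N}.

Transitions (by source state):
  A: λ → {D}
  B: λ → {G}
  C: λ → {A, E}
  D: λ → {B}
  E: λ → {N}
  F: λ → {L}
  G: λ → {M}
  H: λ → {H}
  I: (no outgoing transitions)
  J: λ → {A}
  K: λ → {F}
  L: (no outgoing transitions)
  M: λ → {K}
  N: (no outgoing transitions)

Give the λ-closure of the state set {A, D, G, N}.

{A, B, D, F, G, K, L, M, N}

Start with {A, D, G, N}.
From D via λ: add B.
From G via λ: add M.
From M via λ: add K.
From K via λ: add F.
From F via λ: add L.
No new states can be added; the closed set is {A, B, D, F, G, K, L, M, N}.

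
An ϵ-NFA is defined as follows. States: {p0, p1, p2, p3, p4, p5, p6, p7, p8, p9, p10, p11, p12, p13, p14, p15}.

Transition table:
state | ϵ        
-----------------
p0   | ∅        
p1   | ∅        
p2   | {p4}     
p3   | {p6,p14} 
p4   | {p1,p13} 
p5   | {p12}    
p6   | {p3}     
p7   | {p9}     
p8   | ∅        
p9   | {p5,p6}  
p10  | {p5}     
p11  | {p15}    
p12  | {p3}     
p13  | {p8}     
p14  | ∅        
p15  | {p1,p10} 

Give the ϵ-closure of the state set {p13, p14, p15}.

Start with {p13, p14, p15}.
From p13 via ϵ: add p8.
From p15 via ϵ: add p1, p10.
From p10 via ϵ: add p5.
From p5 via ϵ: add p12.
From p12 via ϵ: add p3.
From p3 via ϵ: add p6.
No new states can be added; the closed set is {p1, p3, p5, p6, p8, p10, p12, p13, p14, p15}.

{p1, p3, p5, p6, p8, p10, p12, p13, p14, p15}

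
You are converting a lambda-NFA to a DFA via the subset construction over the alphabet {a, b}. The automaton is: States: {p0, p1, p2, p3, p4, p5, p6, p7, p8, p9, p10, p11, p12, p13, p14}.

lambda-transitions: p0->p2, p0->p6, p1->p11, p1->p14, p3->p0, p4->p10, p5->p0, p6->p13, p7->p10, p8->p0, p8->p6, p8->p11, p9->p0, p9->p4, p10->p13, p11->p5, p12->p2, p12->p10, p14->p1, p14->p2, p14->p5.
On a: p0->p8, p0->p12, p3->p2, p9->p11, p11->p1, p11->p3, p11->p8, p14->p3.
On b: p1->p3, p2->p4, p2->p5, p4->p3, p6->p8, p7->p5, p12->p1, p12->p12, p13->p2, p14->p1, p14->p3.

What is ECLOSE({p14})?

{p0, p1, p2, p5, p6, p11, p13, p14}

Start with {p14}.
From p14 via lambda: add p1, p2, p5.
From p1 via lambda: add p11.
From p5 via lambda: add p0.
From p0 via lambda: add p6.
From p6 via lambda: add p13.
No new states can be added; the closed set is {p0, p1, p2, p5, p6, p11, p13, p14}.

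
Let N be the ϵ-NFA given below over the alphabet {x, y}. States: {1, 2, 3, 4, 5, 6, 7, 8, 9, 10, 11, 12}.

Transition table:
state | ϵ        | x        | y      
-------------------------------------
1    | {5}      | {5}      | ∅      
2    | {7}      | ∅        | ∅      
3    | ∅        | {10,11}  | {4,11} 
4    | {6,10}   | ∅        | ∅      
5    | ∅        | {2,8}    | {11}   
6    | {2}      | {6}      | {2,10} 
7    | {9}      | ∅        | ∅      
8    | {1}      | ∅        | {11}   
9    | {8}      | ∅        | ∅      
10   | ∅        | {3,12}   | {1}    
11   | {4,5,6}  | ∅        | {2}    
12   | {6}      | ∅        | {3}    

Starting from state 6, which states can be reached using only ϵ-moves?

{1, 2, 5, 6, 7, 8, 9}

Start with {6}.
From 6 via ϵ: add 2.
From 2 via ϵ: add 7.
From 7 via ϵ: add 9.
From 9 via ϵ: add 8.
From 8 via ϵ: add 1.
From 1 via ϵ: add 5.
No new states can be added; the closed set is {1, 2, 5, 6, 7, 8, 9}.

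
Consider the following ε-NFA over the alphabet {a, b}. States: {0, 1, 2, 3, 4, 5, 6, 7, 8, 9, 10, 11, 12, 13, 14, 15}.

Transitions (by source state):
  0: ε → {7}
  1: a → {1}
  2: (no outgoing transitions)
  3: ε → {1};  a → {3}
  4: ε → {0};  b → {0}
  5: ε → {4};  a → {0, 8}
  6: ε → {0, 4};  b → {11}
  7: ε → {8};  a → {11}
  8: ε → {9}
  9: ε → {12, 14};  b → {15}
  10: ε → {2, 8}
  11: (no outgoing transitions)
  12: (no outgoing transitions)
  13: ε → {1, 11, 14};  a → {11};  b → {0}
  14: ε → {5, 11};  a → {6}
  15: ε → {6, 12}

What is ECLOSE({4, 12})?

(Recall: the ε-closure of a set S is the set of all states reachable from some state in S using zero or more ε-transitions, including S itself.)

{0, 4, 5, 7, 8, 9, 11, 12, 14}

Start with {4, 12}.
From 4 via ε: add 0.
From 0 via ε: add 7.
From 7 via ε: add 8.
From 8 via ε: add 9.
From 9 via ε: add 14.
From 14 via ε: add 5, 11.
No new states can be added; the closed set is {0, 4, 5, 7, 8, 9, 11, 12, 14}.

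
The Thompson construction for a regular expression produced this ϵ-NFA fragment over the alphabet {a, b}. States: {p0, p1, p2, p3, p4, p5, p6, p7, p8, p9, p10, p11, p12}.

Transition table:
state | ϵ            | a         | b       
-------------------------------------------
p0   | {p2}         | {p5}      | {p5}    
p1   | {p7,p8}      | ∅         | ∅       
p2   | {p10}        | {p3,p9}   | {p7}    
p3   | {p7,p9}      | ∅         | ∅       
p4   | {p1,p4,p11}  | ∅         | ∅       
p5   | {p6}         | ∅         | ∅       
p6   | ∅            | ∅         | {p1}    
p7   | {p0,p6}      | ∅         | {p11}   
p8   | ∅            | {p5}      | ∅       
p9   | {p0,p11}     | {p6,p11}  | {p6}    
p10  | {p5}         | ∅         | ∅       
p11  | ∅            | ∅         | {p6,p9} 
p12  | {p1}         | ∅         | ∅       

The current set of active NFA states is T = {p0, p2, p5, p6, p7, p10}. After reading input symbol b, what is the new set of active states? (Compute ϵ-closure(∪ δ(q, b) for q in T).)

{p0, p1, p2, p5, p6, p7, p8, p10, p11}

p0 on b → {p5}.
p2 on b → {p7}.
p6 on b → {p1}.
p7 on b → {p11}.
No b-transition from p5, p10.
Union after reading b: {p1, p5, p7, p11}.
Now take the ϵ-closure:
From p1 via ϵ: add p8.
From p5 via ϵ: add p6.
From p7 via ϵ: add p0.
From p0 via ϵ: add p2.
From p2 via ϵ: add p10.
No new states can be added; the closed set is {p0, p1, p2, p5, p6, p7, p8, p10, p11}.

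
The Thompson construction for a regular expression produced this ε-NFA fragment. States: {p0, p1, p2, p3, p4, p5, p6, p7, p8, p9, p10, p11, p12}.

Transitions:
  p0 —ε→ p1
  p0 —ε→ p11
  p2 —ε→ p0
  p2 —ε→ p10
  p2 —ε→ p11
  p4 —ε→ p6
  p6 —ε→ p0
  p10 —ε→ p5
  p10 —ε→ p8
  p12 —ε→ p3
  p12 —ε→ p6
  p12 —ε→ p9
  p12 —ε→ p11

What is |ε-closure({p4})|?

Start with {p4}.
From p4 via ε: add p6.
From p6 via ε: add p0.
From p0 via ε: add p1, p11.
ε-closure = {p0, p1, p4, p6, p11}, which has 5 states.

5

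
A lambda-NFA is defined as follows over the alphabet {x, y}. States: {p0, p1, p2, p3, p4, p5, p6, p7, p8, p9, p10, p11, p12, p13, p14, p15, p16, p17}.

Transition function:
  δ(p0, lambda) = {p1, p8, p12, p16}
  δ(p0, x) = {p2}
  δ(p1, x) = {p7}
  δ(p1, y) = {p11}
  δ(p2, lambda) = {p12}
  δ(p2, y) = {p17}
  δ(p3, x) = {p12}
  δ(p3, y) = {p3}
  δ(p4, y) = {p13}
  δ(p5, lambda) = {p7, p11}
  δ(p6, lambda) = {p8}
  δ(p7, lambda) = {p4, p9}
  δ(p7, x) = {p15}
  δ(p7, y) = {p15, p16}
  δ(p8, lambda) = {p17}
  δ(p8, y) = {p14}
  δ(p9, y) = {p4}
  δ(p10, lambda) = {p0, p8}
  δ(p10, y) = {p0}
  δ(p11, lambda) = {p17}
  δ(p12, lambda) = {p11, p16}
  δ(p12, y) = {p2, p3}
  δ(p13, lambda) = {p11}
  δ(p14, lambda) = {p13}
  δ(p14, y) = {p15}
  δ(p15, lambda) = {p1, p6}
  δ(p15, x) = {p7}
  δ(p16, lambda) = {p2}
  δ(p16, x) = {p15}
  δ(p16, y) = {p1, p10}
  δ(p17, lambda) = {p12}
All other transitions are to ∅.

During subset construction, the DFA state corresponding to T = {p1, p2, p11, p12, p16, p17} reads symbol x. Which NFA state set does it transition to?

{p1, p2, p4, p6, p7, p8, p9, p11, p12, p15, p16, p17}

p1 on x → {p7}.
p16 on x → {p15}.
No x-transition from p2, p11, p12, p17.
Union after reading x: {p7, p15}.
Now take the lambda-closure:
From p7 via lambda: add p4, p9.
From p15 via lambda: add p1, p6.
From p6 via lambda: add p8.
From p8 via lambda: add p17.
From p17 via lambda: add p12.
From p12 via lambda: add p11, p16.
From p16 via lambda: add p2.
No new states can be added; the closed set is {p1, p2, p4, p6, p7, p8, p9, p11, p12, p15, p16, p17}.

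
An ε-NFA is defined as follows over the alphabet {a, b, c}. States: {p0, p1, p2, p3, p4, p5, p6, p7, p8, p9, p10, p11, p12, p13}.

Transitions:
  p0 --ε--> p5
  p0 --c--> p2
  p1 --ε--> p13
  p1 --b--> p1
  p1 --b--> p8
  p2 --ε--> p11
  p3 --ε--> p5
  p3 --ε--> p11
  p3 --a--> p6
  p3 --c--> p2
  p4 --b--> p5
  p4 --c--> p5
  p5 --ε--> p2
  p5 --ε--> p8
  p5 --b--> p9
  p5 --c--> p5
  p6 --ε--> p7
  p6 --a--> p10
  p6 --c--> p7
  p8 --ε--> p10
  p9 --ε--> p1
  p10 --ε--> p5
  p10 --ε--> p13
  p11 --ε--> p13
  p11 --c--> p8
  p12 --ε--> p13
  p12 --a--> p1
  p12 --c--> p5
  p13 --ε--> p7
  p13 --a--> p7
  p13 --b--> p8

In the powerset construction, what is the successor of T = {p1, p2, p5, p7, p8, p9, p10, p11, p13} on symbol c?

{p2, p5, p7, p8, p10, p11, p13}

p5 on c → {p5}.
p11 on c → {p8}.
No c-transition from p1, p2, p7, p8, p9, p10, p13.
Union after reading c: {p5, p8}.
Now take the ε-closure:
From p5 via ε: add p2.
From p8 via ε: add p10.
From p2 via ε: add p11.
From p10 via ε: add p13.
From p13 via ε: add p7.
No new states can be added; the closed set is {p2, p5, p7, p8, p10, p11, p13}.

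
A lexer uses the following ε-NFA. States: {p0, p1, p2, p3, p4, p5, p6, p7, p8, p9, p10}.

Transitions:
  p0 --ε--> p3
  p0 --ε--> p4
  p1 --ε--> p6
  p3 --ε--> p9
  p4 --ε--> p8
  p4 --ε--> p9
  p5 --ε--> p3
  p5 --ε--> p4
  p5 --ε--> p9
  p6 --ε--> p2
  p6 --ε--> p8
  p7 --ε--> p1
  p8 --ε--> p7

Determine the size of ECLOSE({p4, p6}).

7

Start with {p4, p6}.
From p4 via ε: add p8, p9.
From p6 via ε: add p2.
From p8 via ε: add p7.
From p7 via ε: add p1.
ε-closure = {p1, p2, p4, p6, p7, p8, p9}, which has 7 states.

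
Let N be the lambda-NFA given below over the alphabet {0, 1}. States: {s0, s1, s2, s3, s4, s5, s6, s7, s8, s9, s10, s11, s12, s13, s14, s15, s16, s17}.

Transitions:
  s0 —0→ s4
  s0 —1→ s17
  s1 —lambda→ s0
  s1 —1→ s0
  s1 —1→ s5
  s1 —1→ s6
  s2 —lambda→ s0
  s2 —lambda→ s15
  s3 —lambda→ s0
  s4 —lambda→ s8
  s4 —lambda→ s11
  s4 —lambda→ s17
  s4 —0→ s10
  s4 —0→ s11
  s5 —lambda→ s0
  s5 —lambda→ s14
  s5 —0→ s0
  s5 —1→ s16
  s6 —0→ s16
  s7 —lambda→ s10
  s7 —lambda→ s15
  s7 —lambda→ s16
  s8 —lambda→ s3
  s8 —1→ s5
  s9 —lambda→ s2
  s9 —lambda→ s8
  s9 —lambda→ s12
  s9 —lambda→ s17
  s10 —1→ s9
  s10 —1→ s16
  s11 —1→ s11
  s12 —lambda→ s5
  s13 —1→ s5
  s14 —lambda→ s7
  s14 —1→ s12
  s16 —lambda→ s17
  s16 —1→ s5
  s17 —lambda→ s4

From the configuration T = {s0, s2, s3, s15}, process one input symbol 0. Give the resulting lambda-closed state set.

s0 on 0 → {s4}.
No 0-transition from s2, s3, s15.
Union after reading 0: {s4}.
Now take the lambda-closure:
From s4 via lambda: add s8, s11, s17.
From s8 via lambda: add s3.
From s3 via lambda: add s0.
No new states can be added; the closed set is {s0, s3, s4, s8, s11, s17}.

{s0, s3, s4, s8, s11, s17}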